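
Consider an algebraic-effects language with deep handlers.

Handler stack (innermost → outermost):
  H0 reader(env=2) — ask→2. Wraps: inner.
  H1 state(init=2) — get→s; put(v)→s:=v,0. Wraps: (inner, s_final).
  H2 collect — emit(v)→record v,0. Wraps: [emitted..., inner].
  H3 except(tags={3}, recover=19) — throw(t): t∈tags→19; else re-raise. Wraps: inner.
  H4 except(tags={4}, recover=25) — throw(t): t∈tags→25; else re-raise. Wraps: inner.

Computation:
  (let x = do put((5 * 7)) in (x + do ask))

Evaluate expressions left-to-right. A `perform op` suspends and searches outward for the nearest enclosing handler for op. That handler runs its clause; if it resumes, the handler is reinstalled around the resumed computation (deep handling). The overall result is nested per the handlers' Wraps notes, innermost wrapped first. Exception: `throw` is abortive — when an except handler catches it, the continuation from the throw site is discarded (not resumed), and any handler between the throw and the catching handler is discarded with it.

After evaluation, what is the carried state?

Step-by-step:
put(35) @ H1 ⇒ s:=35
ask @ H0 ⇒ 2
H0 returns 2
H1 returns (2, 35)
H2 returns [(2, 35)]
H3 returns [(2, 35)]
H4 returns [(2, 35)]
= [(2, 35)]

Answer: 35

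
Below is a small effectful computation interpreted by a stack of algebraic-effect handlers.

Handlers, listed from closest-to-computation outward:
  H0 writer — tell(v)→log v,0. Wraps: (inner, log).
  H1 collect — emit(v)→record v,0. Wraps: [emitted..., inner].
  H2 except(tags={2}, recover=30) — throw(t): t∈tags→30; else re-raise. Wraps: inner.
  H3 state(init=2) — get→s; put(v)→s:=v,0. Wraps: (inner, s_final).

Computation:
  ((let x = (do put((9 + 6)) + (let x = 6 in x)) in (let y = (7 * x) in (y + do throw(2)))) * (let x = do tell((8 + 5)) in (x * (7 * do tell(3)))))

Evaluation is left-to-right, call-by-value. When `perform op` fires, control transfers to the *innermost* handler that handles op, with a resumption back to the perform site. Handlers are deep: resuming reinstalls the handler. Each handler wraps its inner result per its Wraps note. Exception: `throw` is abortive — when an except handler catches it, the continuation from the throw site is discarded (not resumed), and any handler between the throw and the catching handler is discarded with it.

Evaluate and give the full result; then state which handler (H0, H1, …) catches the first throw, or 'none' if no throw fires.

Evaluation trace:
put(15) @ H3 ⇒ s:=15
throw(2) @ H2 caught ⇒ 30
H3 returns (30, 15)
= (30, 15)

Answer: (30, 15) ; first throw caught by: H2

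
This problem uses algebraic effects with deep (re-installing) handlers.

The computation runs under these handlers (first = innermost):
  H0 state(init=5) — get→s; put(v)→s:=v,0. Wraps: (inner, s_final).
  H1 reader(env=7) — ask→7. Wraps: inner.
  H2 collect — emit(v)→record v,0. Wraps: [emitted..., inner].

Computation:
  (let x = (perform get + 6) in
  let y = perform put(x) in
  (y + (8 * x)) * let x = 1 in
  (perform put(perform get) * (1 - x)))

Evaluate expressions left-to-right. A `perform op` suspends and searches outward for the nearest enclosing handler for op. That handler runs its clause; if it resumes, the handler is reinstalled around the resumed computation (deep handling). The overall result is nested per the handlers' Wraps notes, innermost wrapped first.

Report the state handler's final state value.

Step-by-step:
get @ H0 ⇒ 5
put(11) @ H0 ⇒ s:=11
get @ H0 ⇒ 11
put(11) @ H0 ⇒ s:=11
H0 returns (0, 11)
H1 returns (0, 11)
H2 returns [(0, 11)]
= [(0, 11)]

Answer: 11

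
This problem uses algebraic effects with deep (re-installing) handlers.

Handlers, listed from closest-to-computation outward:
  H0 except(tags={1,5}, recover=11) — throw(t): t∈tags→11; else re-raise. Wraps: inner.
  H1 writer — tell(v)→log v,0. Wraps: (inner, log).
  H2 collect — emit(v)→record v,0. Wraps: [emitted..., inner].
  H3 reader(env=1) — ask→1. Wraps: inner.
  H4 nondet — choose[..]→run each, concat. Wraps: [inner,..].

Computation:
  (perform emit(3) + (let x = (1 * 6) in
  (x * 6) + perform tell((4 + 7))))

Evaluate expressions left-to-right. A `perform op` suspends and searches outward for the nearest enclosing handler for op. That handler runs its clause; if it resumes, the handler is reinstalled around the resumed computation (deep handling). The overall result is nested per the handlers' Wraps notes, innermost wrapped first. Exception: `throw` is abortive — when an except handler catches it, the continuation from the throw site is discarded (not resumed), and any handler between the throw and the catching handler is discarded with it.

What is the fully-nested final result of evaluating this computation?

Answer: [[3, (36, (11))]]

Evaluation trace:
emit(3) @ H2 ⇒ out+=3
tell(11) @ H1 ⇒ log+=11
H0 returns 36
H1 returns (36, (11))
H2 returns [3, (36, (11))]
H3 returns [3, (36, (11))]
H4 returns [[3, (36, (11))]]
= [[3, (36, (11))]]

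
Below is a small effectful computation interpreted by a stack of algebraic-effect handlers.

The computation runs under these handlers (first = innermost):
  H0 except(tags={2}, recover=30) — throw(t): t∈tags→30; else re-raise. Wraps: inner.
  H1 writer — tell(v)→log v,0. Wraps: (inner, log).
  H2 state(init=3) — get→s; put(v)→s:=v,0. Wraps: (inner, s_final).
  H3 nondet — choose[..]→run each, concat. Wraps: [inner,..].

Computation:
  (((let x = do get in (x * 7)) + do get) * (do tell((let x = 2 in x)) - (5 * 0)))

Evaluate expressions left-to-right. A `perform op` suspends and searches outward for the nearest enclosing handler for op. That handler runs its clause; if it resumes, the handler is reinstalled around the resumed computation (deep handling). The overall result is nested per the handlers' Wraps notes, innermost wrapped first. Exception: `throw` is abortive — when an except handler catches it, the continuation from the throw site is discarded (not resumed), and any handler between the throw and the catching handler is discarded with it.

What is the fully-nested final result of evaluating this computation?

Step-by-step:
get @ H2 ⇒ 3
get @ H2 ⇒ 3
tell(2) @ H1 ⇒ log+=2
H0 returns 0
H1 returns (0, (2))
H2 returns ((0, (2)), 3)
H3 returns [((0, (2)), 3)]
= [((0, (2)), 3)]

Answer: [((0, (2)), 3)]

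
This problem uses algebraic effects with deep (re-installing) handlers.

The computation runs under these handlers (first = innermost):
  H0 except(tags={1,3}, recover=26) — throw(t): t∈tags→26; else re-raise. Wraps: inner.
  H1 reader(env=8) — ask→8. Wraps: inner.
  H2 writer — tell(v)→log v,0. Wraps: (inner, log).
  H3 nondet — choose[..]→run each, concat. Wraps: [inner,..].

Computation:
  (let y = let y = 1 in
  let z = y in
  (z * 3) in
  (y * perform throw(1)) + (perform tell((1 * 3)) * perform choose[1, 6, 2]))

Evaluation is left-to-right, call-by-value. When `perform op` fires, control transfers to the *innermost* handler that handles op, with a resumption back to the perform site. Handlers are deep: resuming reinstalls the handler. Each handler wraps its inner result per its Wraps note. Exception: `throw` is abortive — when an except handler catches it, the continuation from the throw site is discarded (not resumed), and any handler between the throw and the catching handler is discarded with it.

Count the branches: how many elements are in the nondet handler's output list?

Step-by-step:
throw(1) @ H0 caught ⇒ 26
H1 returns 26
H2 returns (26, ())
H3 returns [(26, ())]
= [(26, ())]

Answer: 1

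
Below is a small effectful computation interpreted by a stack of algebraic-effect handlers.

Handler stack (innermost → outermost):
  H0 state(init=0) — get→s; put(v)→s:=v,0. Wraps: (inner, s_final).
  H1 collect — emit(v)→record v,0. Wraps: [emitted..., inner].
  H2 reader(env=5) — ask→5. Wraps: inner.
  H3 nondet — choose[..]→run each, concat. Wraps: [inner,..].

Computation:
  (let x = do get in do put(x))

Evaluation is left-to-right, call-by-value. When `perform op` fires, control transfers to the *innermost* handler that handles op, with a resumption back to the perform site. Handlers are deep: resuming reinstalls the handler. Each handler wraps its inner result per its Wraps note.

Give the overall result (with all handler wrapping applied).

Answer: [[(0, 0)]]

Working:
get @ H0 ⇒ 0
put(0) @ H0 ⇒ s:=0
H0 returns (0, 0)
H1 returns [(0, 0)]
H2 returns [(0, 0)]
H3 returns [[(0, 0)]]
= [[(0, 0)]]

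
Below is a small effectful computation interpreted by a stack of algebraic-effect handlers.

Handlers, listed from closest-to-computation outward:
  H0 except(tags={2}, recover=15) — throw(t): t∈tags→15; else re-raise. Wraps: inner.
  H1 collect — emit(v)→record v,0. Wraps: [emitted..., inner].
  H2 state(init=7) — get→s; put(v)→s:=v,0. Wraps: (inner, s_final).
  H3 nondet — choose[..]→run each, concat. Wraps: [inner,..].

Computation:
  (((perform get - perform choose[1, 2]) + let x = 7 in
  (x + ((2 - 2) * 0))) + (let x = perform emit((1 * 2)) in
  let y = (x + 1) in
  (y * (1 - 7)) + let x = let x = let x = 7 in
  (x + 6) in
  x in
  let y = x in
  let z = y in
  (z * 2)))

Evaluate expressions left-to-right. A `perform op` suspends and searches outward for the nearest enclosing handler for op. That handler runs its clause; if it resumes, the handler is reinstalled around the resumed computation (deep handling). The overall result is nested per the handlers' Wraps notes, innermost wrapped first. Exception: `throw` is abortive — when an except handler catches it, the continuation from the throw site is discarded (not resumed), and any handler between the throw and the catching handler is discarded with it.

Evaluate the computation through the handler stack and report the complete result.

Answer: [([2, 33], 7), ([2, 32], 7)]

Step-by-step:
get @ H2 ⇒ 7
choose[1, 2] @ H3
  branch[0] choose=1:
    emit(2) @ H1 ⇒ out+=2
    H0 returns 33
    H1 returns [2, 33]
    H2 returns ([2, 33], 7)
    H3 returns [([2, 33], 7)]
  branch[1] choose=2:
    emit(2) @ H1 ⇒ out+=2
    H0 returns 32
    H1 returns [2, 32]
    H2 returns ([2, 32], 7)
    H3 returns [([2, 32], 7)]
= [([2, 33], 7), ([2, 32], 7)]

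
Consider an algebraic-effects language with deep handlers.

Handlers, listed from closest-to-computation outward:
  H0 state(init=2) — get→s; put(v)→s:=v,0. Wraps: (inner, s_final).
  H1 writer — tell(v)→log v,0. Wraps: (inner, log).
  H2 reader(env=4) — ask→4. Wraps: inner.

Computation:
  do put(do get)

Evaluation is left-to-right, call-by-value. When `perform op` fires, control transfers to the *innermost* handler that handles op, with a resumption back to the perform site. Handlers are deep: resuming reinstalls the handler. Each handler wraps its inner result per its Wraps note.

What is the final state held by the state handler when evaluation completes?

Working:
get @ H0 ⇒ 2
put(2) @ H0 ⇒ s:=2
H0 returns (0, 2)
H1 returns ((0, 2), ())
H2 returns ((0, 2), ())
= ((0, 2), ())

Answer: 2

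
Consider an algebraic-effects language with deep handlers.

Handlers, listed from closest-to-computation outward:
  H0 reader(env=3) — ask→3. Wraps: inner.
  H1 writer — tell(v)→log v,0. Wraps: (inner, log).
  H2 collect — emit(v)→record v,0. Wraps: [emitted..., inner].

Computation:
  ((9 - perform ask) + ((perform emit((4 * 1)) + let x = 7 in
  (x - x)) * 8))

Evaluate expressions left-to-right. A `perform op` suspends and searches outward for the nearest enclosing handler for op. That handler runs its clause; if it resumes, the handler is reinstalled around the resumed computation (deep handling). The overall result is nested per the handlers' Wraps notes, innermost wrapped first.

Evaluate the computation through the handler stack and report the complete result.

Step-by-step:
ask @ H0 ⇒ 3
emit(4) @ H2 ⇒ out+=4
H0 returns 6
H1 returns (6, ())
H2 returns [4, (6, ())]
= [4, (6, ())]

Answer: [4, (6, ())]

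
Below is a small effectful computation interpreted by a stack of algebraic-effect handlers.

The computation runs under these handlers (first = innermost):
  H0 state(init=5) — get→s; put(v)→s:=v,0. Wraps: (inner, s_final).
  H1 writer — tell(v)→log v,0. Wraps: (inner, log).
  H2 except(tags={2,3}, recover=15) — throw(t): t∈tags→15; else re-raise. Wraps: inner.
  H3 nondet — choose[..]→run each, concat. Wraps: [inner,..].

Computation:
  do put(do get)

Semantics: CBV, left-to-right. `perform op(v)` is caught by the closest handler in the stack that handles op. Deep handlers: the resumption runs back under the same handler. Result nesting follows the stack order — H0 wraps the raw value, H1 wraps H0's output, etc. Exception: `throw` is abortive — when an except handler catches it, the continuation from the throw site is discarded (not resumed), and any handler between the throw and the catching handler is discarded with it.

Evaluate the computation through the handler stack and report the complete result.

Evaluation trace:
get @ H0 ⇒ 5
put(5) @ H0 ⇒ s:=5
H0 returns (0, 5)
H1 returns ((0, 5), ())
H2 returns ((0, 5), ())
H3 returns [((0, 5), ())]
= [((0, 5), ())]

Answer: [((0, 5), ())]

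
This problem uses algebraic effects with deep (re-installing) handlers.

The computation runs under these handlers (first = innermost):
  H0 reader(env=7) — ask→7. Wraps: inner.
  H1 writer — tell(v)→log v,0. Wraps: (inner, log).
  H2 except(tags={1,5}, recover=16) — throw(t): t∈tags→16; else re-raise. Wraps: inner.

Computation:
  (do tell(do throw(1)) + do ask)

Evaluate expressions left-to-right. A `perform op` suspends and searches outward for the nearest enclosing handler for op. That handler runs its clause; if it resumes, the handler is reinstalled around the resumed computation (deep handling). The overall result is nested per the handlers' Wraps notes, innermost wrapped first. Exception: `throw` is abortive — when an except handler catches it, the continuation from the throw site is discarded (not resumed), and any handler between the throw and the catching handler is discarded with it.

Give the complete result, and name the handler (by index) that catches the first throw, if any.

Answer: 16 ; first throw caught by: H2

Step-by-step:
throw(1) @ H2 caught ⇒ 16
= 16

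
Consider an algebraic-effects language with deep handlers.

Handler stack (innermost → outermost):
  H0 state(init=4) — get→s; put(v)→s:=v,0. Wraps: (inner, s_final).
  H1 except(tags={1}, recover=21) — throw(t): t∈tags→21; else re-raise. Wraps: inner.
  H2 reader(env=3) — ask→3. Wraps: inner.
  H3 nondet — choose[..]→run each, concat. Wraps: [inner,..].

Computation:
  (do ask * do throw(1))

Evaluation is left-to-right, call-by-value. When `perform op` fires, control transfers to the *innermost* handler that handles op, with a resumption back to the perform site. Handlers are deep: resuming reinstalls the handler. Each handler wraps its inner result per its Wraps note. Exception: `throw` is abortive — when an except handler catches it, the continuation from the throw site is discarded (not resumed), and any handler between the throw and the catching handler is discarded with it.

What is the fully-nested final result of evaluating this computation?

Answer: [21]

Evaluation trace:
ask @ H2 ⇒ 3
throw(1) @ H1 caught ⇒ 21
H2 returns 21
H3 returns [21]
= [21]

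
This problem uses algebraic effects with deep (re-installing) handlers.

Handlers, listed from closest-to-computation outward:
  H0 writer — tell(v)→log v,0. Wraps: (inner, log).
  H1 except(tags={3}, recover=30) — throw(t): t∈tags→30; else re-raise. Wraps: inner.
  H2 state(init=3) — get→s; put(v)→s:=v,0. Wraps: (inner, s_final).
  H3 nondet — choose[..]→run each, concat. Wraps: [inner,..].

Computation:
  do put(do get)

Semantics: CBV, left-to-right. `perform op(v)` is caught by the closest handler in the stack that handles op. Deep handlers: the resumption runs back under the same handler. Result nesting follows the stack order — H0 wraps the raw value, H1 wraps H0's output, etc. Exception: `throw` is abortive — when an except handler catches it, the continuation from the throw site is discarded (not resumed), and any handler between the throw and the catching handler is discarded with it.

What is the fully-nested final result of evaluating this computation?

Answer: [((0, ()), 3)]

Evaluation trace:
get @ H2 ⇒ 3
put(3) @ H2 ⇒ s:=3
H0 returns (0, ())
H1 returns (0, ())
H2 returns ((0, ()), 3)
H3 returns [((0, ()), 3)]
= [((0, ()), 3)]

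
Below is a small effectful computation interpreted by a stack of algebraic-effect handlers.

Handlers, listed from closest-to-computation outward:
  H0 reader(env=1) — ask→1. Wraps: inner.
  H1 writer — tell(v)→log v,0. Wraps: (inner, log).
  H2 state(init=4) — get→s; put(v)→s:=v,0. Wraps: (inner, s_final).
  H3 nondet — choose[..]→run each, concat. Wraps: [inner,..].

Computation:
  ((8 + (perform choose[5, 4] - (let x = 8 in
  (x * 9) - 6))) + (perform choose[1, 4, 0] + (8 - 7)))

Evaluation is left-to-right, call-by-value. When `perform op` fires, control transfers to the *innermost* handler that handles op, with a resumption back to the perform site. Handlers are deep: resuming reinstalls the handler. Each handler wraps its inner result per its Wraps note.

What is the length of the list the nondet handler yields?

Step-by-step:
choose[5, 4] @ H3
  branch[0] choose=5:
    choose[1, 4, 0] @ H3
      branch[0] choose=1:
        H0 returns -51
        H1 returns (-51, ())
        H2 returns ((-51, ()), 4)
        H3 returns [((-51, ()), 4)]
      branch[1] choose=4:
        H0 returns -48
        H1 returns (-48, ())
        H2 returns ((-48, ()), 4)
        H3 returns [((-48, ()), 4)]
      branch[2] choose=0:
        H0 returns -52
        H1 returns (-52, ())
        H2 returns ((-52, ()), 4)
        H3 returns [((-52, ()), 4)]
  branch[1] choose=4:
    choose[1, 4, 0] @ H3
      branch[0] choose=1:
        H0 returns -52
        H1 returns (-52, ())
        H2 returns ((-52, ()), 4)
        H3 returns [((-52, ()), 4)]
      branch[1] choose=4:
        H0 returns -49
        H1 returns (-49, ())
        H2 returns ((-49, ()), 4)
        H3 returns [((-49, ()), 4)]
      branch[2] choose=0:
        H0 returns -53
        H1 returns (-53, ())
        H2 returns ((-53, ()), 4)
        H3 returns [((-53, ()), 4)]
= [((-51, ()), 4), ((-48, ()), 4), ((-52, ()), 4), ((-52, ()), 4), ((-49, ()), 4), ((-53, ()), 4)]

Answer: 6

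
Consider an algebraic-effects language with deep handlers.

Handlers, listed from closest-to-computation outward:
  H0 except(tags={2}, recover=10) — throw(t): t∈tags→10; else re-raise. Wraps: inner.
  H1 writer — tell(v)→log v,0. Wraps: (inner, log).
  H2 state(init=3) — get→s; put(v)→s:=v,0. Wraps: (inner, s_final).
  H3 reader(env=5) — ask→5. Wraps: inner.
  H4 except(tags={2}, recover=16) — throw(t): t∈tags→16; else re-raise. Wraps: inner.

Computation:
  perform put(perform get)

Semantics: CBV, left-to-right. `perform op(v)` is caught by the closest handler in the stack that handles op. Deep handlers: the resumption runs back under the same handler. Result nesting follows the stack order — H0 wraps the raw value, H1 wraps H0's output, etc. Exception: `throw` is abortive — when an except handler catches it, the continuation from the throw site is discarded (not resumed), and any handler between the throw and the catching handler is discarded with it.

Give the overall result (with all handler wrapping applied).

Answer: ((0, ()), 3)

Working:
get @ H2 ⇒ 3
put(3) @ H2 ⇒ s:=3
H0 returns 0
H1 returns (0, ())
H2 returns ((0, ()), 3)
H3 returns ((0, ()), 3)
H4 returns ((0, ()), 3)
= ((0, ()), 3)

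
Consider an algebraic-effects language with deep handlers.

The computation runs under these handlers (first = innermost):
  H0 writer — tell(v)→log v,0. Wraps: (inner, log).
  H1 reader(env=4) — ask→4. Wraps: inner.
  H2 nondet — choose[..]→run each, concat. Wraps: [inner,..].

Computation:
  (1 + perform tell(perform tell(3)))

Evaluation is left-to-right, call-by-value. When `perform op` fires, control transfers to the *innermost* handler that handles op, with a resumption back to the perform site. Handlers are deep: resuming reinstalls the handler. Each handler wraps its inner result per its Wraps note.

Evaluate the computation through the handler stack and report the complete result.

Answer: [(1, (3, 0))]

Evaluation trace:
tell(3) @ H0 ⇒ log+=3
tell(0) @ H0 ⇒ log+=0
H0 returns (1, (3, 0))
H1 returns (1, (3, 0))
H2 returns [(1, (3, 0))]
= [(1, (3, 0))]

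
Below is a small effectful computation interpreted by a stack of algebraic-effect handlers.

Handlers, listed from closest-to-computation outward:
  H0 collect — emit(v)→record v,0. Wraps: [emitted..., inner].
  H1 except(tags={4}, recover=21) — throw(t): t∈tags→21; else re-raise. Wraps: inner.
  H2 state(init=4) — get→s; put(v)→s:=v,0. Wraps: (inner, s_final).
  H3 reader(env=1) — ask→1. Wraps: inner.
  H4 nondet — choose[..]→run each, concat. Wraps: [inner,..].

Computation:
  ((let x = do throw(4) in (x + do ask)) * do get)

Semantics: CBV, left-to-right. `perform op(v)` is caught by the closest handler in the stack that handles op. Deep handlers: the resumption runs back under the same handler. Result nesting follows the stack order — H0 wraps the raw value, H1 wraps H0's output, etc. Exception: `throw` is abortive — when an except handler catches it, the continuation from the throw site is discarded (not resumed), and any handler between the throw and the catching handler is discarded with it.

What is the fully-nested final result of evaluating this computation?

Working:
throw(4) @ H1 caught ⇒ 21
H2 returns (21, 4)
H3 returns (21, 4)
H4 returns [(21, 4)]
= [(21, 4)]

Answer: [(21, 4)]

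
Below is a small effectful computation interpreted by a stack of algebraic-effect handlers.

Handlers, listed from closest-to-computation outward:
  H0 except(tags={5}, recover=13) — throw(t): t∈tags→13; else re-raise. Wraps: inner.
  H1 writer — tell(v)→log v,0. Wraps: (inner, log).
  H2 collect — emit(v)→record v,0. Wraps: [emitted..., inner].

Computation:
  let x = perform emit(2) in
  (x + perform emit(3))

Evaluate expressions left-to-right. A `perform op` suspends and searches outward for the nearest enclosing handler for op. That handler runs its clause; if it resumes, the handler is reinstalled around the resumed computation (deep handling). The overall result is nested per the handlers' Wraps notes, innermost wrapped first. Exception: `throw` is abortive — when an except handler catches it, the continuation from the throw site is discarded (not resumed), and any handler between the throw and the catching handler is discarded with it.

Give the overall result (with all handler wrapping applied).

Answer: [2, 3, (0, ())]

Step-by-step:
emit(2) @ H2 ⇒ out+=2
emit(3) @ H2 ⇒ out+=3
H0 returns 0
H1 returns (0, ())
H2 returns [2, 3, (0, ())]
= [2, 3, (0, ())]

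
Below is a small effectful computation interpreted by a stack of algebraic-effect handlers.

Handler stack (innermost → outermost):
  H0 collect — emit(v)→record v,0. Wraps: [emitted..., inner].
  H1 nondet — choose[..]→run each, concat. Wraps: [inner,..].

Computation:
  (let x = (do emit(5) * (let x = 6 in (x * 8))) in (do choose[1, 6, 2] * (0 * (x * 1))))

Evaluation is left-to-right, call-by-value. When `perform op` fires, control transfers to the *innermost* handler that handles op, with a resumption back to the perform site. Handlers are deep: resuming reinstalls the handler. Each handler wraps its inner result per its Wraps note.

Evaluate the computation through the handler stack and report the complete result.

Answer: [[5, 0], [5, 0], [5, 0]]

Evaluation trace:
emit(5) @ H0 ⇒ out+=5
choose[1, 6, 2] @ H1
  branch[0] choose=1:
    H0 returns [5, 0]
    H1 returns [[5, 0]]
  branch[1] choose=6:
    H0 returns [5, 0]
    H1 returns [[5, 0]]
  branch[2] choose=2:
    H0 returns [5, 0]
    H1 returns [[5, 0]]
= [[5, 0], [5, 0], [5, 0]]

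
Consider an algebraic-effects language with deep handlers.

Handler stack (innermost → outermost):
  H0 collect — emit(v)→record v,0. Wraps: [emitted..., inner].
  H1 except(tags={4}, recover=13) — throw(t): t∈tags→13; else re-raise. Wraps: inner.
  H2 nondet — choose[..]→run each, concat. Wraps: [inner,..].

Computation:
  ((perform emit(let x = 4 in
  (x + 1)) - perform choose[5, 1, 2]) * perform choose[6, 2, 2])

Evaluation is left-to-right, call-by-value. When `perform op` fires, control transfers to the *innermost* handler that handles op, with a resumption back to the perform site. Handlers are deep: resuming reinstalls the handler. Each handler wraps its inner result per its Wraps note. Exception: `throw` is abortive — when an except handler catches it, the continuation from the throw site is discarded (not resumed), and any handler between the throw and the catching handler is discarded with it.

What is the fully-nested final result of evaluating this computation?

Evaluation trace:
emit(5) @ H0 ⇒ out+=5
choose[5, 1, 2] @ H2
  branch[0] choose=5:
    choose[6, 2, 2] @ H2
      branch[0] choose=6:
        H0 returns [5, -30]
        H1 returns [5, -30]
        H2 returns [[5, -30]]
      branch[1] choose=2:
        H0 returns [5, -10]
        H1 returns [5, -10]
        H2 returns [[5, -10]]
      branch[2] choose=2:
        H0 returns [5, -10]
        H1 returns [5, -10]
        H2 returns [[5, -10]]
  branch[1] choose=1:
    choose[6, 2, 2] @ H2
      branch[0] choose=6:
        H0 returns [5, -6]
        H1 returns [5, -6]
        H2 returns [[5, -6]]
      branch[1] choose=2:
        H0 returns [5, -2]
        H1 returns [5, -2]
        H2 returns [[5, -2]]
      branch[2] choose=2:
        H0 returns [5, -2]
        H1 returns [5, -2]
        H2 returns [[5, -2]]
  branch[2] choose=2:
    choose[6, 2, 2] @ H2
      branch[0] choose=6:
        H0 returns [5, -12]
        H1 returns [5, -12]
        H2 returns [[5, -12]]
      branch[1] choose=2:
        H0 returns [5, -4]
        H1 returns [5, -4]
        H2 returns [[5, -4]]
      branch[2] choose=2:
        H0 returns [5, -4]
        H1 returns [5, -4]
        H2 returns [[5, -4]]
= [[5, -30], [5, -10], [5, -10], [5, -6], [5, -2], [5, -2], [5, -12], [5, -4], [5, -4]]

Answer: [[5, -30], [5, -10], [5, -10], [5, -6], [5, -2], [5, -2], [5, -12], [5, -4], [5, -4]]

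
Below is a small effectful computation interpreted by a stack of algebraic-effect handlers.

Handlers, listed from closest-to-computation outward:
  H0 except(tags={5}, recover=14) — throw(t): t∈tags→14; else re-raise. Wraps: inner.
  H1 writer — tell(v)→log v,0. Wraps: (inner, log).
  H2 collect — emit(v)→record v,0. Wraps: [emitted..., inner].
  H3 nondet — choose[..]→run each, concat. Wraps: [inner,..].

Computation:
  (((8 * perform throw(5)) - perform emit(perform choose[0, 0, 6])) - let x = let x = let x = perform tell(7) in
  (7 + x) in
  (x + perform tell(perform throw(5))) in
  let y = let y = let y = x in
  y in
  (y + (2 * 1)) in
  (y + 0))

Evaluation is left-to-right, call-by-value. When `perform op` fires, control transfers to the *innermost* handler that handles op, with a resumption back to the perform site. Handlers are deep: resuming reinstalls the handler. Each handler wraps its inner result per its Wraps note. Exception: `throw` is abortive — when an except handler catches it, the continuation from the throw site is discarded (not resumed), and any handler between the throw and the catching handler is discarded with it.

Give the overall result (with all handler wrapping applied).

Answer: [[(14, ())]]

Evaluation trace:
throw(5) @ H0 caught ⇒ 14
H1 returns (14, ())
H2 returns [(14, ())]
H3 returns [[(14, ())]]
= [[(14, ())]]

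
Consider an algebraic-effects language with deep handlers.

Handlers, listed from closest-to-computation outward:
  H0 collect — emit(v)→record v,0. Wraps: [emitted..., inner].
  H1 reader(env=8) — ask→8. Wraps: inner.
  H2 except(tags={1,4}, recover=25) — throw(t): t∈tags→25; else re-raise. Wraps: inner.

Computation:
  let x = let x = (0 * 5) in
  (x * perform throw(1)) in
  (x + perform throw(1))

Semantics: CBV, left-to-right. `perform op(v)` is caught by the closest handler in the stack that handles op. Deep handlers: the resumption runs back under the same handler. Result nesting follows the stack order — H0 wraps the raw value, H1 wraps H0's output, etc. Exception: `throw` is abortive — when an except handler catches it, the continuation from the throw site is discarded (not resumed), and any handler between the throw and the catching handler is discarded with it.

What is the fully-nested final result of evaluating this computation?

Answer: 25

Evaluation trace:
throw(1) @ H2 caught ⇒ 25
= 25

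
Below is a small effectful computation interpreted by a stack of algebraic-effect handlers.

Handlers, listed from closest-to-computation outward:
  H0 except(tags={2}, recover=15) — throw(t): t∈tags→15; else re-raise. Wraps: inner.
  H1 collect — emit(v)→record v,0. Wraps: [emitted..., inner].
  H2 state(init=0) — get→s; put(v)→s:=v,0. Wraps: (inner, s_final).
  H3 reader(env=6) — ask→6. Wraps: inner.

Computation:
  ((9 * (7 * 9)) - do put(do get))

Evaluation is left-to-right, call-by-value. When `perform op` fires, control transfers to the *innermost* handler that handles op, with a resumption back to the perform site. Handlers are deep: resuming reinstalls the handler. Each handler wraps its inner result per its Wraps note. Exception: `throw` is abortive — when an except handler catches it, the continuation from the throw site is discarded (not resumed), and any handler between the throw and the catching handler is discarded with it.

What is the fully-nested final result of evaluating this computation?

Evaluation trace:
get @ H2 ⇒ 0
put(0) @ H2 ⇒ s:=0
H0 returns 567
H1 returns [567]
H2 returns ([567], 0)
H3 returns ([567], 0)
= ([567], 0)

Answer: ([567], 0)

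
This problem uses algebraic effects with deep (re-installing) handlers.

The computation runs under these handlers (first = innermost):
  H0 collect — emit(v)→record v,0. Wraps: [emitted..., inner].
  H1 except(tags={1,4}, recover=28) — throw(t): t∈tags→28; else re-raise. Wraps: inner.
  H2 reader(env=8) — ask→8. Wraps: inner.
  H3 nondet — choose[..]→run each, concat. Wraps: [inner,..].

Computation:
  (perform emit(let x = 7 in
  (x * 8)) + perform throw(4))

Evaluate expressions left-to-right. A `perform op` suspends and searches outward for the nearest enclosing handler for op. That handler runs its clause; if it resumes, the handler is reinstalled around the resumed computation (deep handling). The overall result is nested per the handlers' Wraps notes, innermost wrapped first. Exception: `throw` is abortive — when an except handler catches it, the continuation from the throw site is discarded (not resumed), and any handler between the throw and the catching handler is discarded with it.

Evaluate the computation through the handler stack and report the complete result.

Step-by-step:
emit(56) @ H0 ⇒ out+=56
throw(4) @ H1 caught ⇒ 28
H2 returns 28
H3 returns [28]
= [28]

Answer: [28]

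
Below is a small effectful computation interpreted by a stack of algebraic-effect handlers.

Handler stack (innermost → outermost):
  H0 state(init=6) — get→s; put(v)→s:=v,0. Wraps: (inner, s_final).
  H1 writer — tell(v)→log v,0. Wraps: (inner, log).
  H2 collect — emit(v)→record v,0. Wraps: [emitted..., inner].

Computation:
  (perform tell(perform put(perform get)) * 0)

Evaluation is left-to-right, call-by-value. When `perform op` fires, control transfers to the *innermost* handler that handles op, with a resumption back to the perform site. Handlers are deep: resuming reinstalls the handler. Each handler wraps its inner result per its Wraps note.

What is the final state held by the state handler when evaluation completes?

Answer: 6

Step-by-step:
get @ H0 ⇒ 6
put(6) @ H0 ⇒ s:=6
tell(0) @ H1 ⇒ log+=0
H0 returns (0, 6)
H1 returns ((0, 6), (0))
H2 returns [((0, 6), (0))]
= [((0, 6), (0))]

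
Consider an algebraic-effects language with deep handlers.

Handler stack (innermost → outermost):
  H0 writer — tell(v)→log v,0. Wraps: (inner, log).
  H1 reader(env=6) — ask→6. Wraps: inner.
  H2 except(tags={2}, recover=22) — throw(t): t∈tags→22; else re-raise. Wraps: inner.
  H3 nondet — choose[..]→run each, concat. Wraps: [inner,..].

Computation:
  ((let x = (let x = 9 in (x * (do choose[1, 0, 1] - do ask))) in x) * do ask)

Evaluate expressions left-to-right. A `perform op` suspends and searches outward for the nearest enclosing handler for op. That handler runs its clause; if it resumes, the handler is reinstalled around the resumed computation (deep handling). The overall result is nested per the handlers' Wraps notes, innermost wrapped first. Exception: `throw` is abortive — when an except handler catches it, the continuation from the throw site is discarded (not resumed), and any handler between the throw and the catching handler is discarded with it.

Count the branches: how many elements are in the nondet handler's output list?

Step-by-step:
choose[1, 0, 1] @ H3
  branch[0] choose=1:
    ask @ H1 ⇒ 6
    ask @ H1 ⇒ 6
    H0 returns (-270, ())
    H1 returns (-270, ())
    H2 returns (-270, ())
    H3 returns [(-270, ())]
  branch[1] choose=0:
    ask @ H1 ⇒ 6
    ask @ H1 ⇒ 6
    H0 returns (-324, ())
    H1 returns (-324, ())
    H2 returns (-324, ())
    H3 returns [(-324, ())]
  branch[2] choose=1:
    ask @ H1 ⇒ 6
    ask @ H1 ⇒ 6
    H0 returns (-270, ())
    H1 returns (-270, ())
    H2 returns (-270, ())
    H3 returns [(-270, ())]
= [(-270, ()), (-324, ()), (-270, ())]

Answer: 3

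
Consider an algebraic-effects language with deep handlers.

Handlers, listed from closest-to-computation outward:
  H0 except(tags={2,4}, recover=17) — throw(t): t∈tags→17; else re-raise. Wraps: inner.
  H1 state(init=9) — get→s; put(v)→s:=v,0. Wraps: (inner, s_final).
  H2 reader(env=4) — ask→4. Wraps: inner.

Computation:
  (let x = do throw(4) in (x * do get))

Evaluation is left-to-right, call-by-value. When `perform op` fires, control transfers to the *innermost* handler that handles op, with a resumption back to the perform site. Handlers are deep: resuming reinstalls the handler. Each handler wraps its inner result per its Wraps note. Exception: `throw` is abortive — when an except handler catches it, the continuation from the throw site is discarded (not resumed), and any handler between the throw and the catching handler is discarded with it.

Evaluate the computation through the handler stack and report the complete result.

Answer: (17, 9)

Working:
throw(4) @ H0 caught ⇒ 17
H1 returns (17, 9)
H2 returns (17, 9)
= (17, 9)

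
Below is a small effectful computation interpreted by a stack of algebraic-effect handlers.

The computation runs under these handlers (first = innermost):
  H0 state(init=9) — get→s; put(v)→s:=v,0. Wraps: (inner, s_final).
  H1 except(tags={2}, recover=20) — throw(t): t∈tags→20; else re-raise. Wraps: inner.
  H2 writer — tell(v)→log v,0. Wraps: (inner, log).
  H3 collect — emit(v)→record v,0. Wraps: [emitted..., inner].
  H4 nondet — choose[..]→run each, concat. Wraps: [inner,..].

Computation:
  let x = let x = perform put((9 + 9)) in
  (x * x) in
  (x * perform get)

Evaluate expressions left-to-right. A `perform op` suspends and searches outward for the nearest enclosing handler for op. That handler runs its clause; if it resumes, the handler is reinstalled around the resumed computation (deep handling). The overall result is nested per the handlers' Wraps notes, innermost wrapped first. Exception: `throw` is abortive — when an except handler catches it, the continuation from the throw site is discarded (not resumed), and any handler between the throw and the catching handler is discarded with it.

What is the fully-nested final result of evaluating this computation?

Evaluation trace:
put(18) @ H0 ⇒ s:=18
get @ H0 ⇒ 18
H0 returns (0, 18)
H1 returns (0, 18)
H2 returns ((0, 18), ())
H3 returns [((0, 18), ())]
H4 returns [[((0, 18), ())]]
= [[((0, 18), ())]]

Answer: [[((0, 18), ())]]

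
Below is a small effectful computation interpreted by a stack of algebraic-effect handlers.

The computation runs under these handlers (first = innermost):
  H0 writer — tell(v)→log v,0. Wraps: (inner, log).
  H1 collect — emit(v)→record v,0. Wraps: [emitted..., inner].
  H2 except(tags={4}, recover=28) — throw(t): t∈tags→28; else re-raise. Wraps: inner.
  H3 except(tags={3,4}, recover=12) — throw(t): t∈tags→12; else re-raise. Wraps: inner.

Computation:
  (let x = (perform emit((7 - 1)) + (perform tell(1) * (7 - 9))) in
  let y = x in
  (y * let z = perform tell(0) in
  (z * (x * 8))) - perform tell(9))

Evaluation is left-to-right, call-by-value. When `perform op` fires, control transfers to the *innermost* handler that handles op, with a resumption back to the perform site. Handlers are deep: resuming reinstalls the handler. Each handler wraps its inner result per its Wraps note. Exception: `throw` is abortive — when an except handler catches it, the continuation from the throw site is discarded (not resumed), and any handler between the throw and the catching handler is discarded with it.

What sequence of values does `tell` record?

Answer: (1, 0, 9)

Step-by-step:
emit(6) @ H1 ⇒ out+=6
tell(1) @ H0 ⇒ log+=1
tell(0) @ H0 ⇒ log+=0
tell(9) @ H0 ⇒ log+=9
H0 returns (0, (1, 0, 9))
H1 returns [6, (0, (1, 0, 9))]
H2 returns [6, (0, (1, 0, 9))]
H3 returns [6, (0, (1, 0, 9))]
= [6, (0, (1, 0, 9))]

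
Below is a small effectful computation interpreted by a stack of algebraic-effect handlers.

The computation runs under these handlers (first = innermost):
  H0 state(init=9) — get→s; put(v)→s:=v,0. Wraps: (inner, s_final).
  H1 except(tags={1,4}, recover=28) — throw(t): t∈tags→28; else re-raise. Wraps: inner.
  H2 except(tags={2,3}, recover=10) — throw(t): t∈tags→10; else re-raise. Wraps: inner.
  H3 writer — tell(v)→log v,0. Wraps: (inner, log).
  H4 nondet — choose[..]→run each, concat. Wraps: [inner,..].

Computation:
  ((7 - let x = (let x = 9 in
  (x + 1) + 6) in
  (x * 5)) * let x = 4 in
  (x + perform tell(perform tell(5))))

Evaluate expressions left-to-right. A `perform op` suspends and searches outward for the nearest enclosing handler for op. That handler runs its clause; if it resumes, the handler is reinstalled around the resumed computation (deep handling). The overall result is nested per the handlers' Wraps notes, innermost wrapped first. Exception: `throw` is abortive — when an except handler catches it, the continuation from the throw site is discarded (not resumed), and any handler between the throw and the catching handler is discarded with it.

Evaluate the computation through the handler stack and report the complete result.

Answer: [((-292, 9), (5, 0))]

Working:
tell(5) @ H3 ⇒ log+=5
tell(0) @ H3 ⇒ log+=0
H0 returns (-292, 9)
H1 returns (-292, 9)
H2 returns (-292, 9)
H3 returns ((-292, 9), (5, 0))
H4 returns [((-292, 9), (5, 0))]
= [((-292, 9), (5, 0))]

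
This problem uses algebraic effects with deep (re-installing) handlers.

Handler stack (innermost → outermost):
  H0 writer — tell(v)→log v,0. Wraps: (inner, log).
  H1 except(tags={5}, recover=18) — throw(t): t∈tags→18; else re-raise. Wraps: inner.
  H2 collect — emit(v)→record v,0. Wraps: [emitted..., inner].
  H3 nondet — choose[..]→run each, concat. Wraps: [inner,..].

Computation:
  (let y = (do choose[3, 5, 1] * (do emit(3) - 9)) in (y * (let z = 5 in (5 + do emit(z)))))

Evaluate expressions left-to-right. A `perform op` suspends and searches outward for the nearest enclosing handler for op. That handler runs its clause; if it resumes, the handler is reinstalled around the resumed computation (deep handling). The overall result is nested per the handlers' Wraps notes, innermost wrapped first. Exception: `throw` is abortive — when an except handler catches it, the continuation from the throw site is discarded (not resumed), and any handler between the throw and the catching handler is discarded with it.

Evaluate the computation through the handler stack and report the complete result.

Answer: [[3, 5, (-135, ())], [3, 5, (-225, ())], [3, 5, (-45, ())]]

Step-by-step:
choose[3, 5, 1] @ H3
  branch[0] choose=3:
    emit(3) @ H2 ⇒ out+=3
    emit(5) @ H2 ⇒ out+=5
    H0 returns (-135, ())
    H1 returns (-135, ())
    H2 returns [3, 5, (-135, ())]
    H3 returns [[3, 5, (-135, ())]]
  branch[1] choose=5:
    emit(3) @ H2 ⇒ out+=3
    emit(5) @ H2 ⇒ out+=5
    H0 returns (-225, ())
    H1 returns (-225, ())
    H2 returns [3, 5, (-225, ())]
    H3 returns [[3, 5, (-225, ())]]
  branch[2] choose=1:
    emit(3) @ H2 ⇒ out+=3
    emit(5) @ H2 ⇒ out+=5
    H0 returns (-45, ())
    H1 returns (-45, ())
    H2 returns [3, 5, (-45, ())]
    H3 returns [[3, 5, (-45, ())]]
= [[3, 5, (-135, ())], [3, 5, (-225, ())], [3, 5, (-45, ())]]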